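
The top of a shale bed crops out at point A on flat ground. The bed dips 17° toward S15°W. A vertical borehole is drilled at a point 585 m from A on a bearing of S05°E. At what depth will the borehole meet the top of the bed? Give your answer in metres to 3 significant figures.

168 m

The hole lies 20° from the dip direction, so the down-dip offset is 585 × cos 20° = 549.72 m.
Depth = down-dip offset × tan(dip) = 549.72 × tan 17° = 549.72 × 0.3057
Depth = 168.07 m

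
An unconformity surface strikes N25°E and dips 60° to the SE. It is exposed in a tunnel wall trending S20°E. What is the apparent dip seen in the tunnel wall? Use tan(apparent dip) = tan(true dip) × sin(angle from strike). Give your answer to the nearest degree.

The strike is N25°E and the section trends S20°E; the acute angle between them is β = 45°.
tan α = tan 60° × sin 45° = 1.7321 × 0.7071 = 1.2247
α = arctan(1.2247) = 50.77°

51°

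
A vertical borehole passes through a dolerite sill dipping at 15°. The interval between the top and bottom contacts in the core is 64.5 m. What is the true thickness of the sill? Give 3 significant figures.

True thickness t = h · cos(dip) = 64.5 × cos 15°
t = 64.5 × 0.9659 = 62.302 m

62.3 m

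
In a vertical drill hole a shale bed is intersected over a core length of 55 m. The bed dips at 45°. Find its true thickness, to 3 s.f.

38.9 m

True thickness t = h · cos(dip) = 55 × cos 45°
t = 55 × 0.7071 = 38.891 m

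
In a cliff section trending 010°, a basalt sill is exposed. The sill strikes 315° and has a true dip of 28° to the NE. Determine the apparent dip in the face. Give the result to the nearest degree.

24°

The strike is 315° and the section trends 010°; the acute angle between them is β = 55°.
tan(apparent dip) = tan 28° · sin 55° = 0.4356
α = arctan(0.4356) = 23.54°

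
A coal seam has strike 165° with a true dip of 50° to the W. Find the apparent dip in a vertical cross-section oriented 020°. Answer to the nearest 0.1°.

34.4°

The section lies 35° from the strike.
tan α = tan 50° × sin 35° = 1.1918 × 0.5736 = 0.6836
apparent dip = arctan 0.6836 = 34.36°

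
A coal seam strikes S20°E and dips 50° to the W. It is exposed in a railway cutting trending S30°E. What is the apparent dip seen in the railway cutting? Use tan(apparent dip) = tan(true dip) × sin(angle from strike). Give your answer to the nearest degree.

12°

The section lies 10° from the strike.
tan(apparent dip) = tan 50° · sin 10° = 0.2069
α = arctan(0.2069) = 11.69°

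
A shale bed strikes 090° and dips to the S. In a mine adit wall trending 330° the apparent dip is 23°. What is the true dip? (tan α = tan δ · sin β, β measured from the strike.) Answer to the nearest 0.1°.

26.1°

The section is 60° from the strike.
tan(true dip) = tan 23° / sin 60° = 0.4901
true dip = arctan 0.4901 = 26.11°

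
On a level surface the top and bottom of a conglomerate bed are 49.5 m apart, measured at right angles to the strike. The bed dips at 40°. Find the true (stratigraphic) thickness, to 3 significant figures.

31.8 m

True thickness t = w · sin(dip) = 49.5 × sin 40°
t = 49.5 × 0.6428 = 31.818 m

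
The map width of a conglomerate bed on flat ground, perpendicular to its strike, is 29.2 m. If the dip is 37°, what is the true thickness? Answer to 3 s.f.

17.6 m

True thickness t = w · sin(dip) = 29.2 × sin 37°
t = 29.2 × 0.6018 = 17.573 m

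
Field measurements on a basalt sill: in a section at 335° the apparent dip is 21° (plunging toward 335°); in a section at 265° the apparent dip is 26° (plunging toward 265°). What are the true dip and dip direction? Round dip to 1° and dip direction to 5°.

true dip 28°, dip direction 290°

Represent each trace as a vector plunging at its apparent dip toward its trend (east-north-up frame): v₁ = (-0.395, 0.846, -0.358), v₂ = (-0.895, -0.078, -0.438).
n = v₁ × v₂ = (-0.399, 0.148, 0.788) (taken with n_z > 0).
Dip δ = arctan(|n_h|/n_z) = arctan(0.426/0.788) = 28.4°.
The horizontal component of n points toward azimuth atan2(n_x, n_y) = 290°, the dip direction.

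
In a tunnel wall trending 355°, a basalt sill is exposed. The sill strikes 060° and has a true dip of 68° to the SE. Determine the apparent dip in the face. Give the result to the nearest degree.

66°

The strike is 060° and the section trends 355°; the acute angle between them is β = 65°.
tan α = tan 68° × sin 65° = 2.4751 × 0.9063 = 2.2432
α = arctan(2.2432) = 65.97°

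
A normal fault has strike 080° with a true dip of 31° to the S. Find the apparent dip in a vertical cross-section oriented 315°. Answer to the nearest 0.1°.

26.2°

The section lies 55° from the strike.
tan α = tan 31° × sin 55° = 0.6009 × 0.8192 = 0.4922
apparent dip = arctan 0.4922 = 26.21°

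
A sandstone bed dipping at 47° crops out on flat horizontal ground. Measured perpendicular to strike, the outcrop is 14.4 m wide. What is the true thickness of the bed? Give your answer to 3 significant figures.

True thickness t = w · sin(dip) = 14.4 × sin 47°
t = 14.4 × 0.7314 = 10.531 m

10.5 m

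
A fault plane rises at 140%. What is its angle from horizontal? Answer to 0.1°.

54.5°

tan θ = 140/100 = 1.4000
θ = arctan(1.4000) = 54.46°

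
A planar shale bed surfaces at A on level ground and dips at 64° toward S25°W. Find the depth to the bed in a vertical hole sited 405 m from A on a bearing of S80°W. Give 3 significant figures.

476 m

The hole lies 55° from the dip direction, so the down-dip offset is 405 × cos 55° = 232.30 m.
Depth = down-dip offset × tan(dip) = 232.30 × tan 64° = 232.30 × 2.0503
Depth = 476.28 m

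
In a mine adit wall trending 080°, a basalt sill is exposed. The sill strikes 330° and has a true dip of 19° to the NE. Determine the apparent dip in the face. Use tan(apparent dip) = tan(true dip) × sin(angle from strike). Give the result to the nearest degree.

18°

The section lies 70° from the strike.
tan(apparent dip) = tan 19° · sin 70° = 0.3236
α = arctan(0.3236) = 17.93°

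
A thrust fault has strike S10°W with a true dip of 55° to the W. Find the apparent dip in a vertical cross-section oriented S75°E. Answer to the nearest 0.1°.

54.9°

The strike is S10°W and the section trends S75°E; the acute angle between them is β = 85°.
tan(apparent dip) = tan 55° · sin 85° = 1.4227
apparent dip = arctan 1.4227 = 54.90°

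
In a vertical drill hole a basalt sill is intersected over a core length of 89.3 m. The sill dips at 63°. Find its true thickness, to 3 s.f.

True thickness t = h · cos(dip) = 89.3 × cos 63°
t = 89.3 × 0.4540 = 40.541 m

40.5 m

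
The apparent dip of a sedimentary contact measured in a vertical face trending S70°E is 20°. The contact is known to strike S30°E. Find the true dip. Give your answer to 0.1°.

β = acute angle between strike S30°E and section S70°E = 40°.
tan(true dip) = tan 20° / sin 40° = 0.5662
true dip = arctan 0.5662 = 29.52°

29.5°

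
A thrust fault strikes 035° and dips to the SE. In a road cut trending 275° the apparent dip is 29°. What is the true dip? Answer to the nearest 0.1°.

32.6°

The section is 60° from the strike.
tan(true dip) = tan 29° / sin 60° = 0.6401
true dip = arctan 0.6401 = 32.62°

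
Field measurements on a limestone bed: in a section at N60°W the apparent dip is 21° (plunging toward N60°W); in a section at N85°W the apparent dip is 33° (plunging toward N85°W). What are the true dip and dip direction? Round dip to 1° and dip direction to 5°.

Represent each trace as a vector plunging at its apparent dip toward its trend (east-north-up frame): v₁ = (-0.809, 0.467, -0.358), v₂ = (-0.835, 0.073, -0.545).
n = v₁ × v₂ = (-0.228, -0.141, 0.331) (taken with n_z > 0).
True dip = arccos(n_z / |n|) = arccos(0.7770) = 39.0°.
The horizontal component of n points toward azimuth atan2(n_x, n_y) = 238°, the dip direction.

true dip 39°, dip direction 240°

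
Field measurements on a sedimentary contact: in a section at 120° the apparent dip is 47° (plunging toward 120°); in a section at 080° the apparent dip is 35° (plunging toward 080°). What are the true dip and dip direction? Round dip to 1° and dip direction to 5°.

true dip 47°, dip direction 130°

The two traces are lines in the plane: v₁ = (sin 120°·cos 47°, cos 120°·cos 47°, −sin 47°), v₂ = (sin 80°·cos 35°, cos 80°·cos 35°, −sin 35°).
n = v₁ × v₂ = (0.300, -0.251, 0.359) (taken with n_z > 0).
Dip δ = arctan(|n_h|/n_z) = arctan(0.391/0.359) = 47.4°.
The horizontal component of n points toward azimuth atan2(n_x, n_y) = 130°, the dip direction.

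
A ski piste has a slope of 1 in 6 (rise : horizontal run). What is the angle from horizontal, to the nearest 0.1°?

tan θ = 1/6 = 0.1667
θ = arctan(0.1667) = 9.46°

9.5°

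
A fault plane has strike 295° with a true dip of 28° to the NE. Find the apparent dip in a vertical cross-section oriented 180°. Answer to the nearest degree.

The strike is 295° and the section trends 180°; the acute angle between them is β = 65°.
tan α = tan 28° × sin 65° = 0.5317 × 0.9063 = 0.4819
apparent dip = arctan 0.4819 = 25.73°

26°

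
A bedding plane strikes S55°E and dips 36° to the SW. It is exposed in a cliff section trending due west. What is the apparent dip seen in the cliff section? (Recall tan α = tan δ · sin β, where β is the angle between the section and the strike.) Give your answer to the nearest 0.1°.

The strike is S55°E and the section trends due west; the acute angle between them is β = 35°.
tan α = tan 36° × sin 35° = 0.7265 × 0.5736 = 0.4167
apparent dip = arctan 0.4167 = 22.62°

22.6°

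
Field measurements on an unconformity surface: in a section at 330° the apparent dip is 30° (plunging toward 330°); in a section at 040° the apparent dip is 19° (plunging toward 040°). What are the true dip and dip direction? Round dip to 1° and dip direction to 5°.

true dip 31°, dip direction 345°

Represent each trace as a vector plunging at its apparent dip toward its trend (east-north-up frame): v₁ = (-0.433, 0.750, -0.500), v₂ = (0.608, 0.724, -0.326).
n = v₁ × v₂ = (-0.118, 0.445, 0.769) (taken with n_z > 0).
True dip = arccos(n_z / |n|) = arccos(0.8582) = 30.9°.
Dip direction = azimuth of (n_x, n_y) = atan2(-0.118, 0.445) = 345°.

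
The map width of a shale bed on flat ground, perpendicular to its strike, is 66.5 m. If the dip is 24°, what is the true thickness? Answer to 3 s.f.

True thickness t = w · sin(dip) = 66.5 × sin 24°
t = 66.5 × 0.4067 = 27.048 m

27.0 m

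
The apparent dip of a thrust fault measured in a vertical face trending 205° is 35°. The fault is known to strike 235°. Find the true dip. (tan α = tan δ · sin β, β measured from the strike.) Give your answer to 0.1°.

54.5°

β = acute angle between strike 235° and section 205° = 30°.
tan(true dip) = tan 35° / sin 30° = 1.4004
true dip = arctan 1.4004 = 54.47°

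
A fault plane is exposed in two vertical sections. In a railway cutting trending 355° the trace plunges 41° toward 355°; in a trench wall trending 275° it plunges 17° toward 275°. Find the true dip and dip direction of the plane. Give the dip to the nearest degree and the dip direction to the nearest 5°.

The two traces are lines in the plane: v₁ = (sin 355°·cos 41°, cos 355°·cos 41°, −sin 41°), v₂ = (sin 275°·cos 17°, cos 275°·cos 17°, −sin 17°).
The plane normal is n = v₁ × v₂ ∝ (-0.165, 0.606, 0.711).
Dip δ = arctan(|n_h|/n_z) = arctan(0.628/0.711) = 41.5°.
Dip direction = atan2(-0.165, 0.606) = 345° (azimuth of n's horizontal projection).

true dip 41°, dip direction 345°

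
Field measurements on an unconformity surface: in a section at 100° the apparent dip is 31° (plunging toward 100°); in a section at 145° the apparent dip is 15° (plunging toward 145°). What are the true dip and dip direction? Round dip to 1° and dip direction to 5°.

true dip 33°, dip direction 080°

Each apparent-dip line lies in the plane. As unit vectors (x east, y north, z up), v₁ plunges 31°→100° and v₂ plunges 15°→145°.
The plane normal is n = v₁ × v₂ ∝ (0.369, 0.067, 0.585).
tan δ = √(n_x²+n_y²)/n_z = 0.375/0.585, so δ = 32.6°.
Dip direction = atan2(0.369, 0.067) = 80° (azimuth of n's horizontal projection).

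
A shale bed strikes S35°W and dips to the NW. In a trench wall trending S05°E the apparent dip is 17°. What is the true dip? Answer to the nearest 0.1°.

25.4°

The section is 40° from the strike.
tan δ = tan α / sin β = tan 17° / sin 40° = 0.3057 / 0.6428 = 0.4756
true dip = arctan 0.4756 = 25.44°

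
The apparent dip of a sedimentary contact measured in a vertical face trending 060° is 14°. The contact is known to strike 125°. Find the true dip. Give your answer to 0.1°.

The section is 65° from the strike.
tan(true dip) = tan 14° / sin 65° = 0.2751
δ = arctan(0.2751) = 15.38°

15.4°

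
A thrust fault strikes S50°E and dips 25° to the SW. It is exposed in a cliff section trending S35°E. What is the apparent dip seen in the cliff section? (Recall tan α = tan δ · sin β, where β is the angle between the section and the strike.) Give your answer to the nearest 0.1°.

6.9°

The strike is S50°E and the section trends S35°E; the acute angle between them is β = 15°.
tan α = tan 25° × sin 15° = 0.4663 × 0.2588 = 0.1207
apparent dip = arctan 0.1207 = 6.88°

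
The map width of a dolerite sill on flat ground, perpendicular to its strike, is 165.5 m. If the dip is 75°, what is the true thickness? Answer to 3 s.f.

True thickness t = w · sin(dip) = 165.5 × sin 75°
t = 165.5 × 0.9659 = 159.861 m

160 m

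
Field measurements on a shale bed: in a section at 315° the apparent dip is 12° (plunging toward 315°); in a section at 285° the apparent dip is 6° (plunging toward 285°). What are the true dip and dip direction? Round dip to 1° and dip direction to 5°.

Represent each trace as a vector plunging at its apparent dip toward its trend (east-north-up frame): v₁ = (-0.692, 0.692, -0.208), v₂ = (-0.961, 0.257, -0.105).
Cross product v₁ × v₂ gives the pole to the plane: n ∝ (-0.019, 0.127, 0.486).
tan δ = √(n_x²+n_y²)/n_z = 0.129/0.486, so δ = 14.8°.
Dip direction = atan2(-0.019, 0.127) = 352° (azimuth of n's horizontal projection).

true dip 15°, dip direction 350°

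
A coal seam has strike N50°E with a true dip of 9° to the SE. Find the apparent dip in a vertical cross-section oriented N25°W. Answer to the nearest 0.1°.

The strike is N50°E and the section trends N25°W; the acute angle between them is β = 75°.
tan(apparent dip) = tan 9° · sin 75° = 0.1530
apparent dip = arctan 0.1530 = 8.70°

8.7°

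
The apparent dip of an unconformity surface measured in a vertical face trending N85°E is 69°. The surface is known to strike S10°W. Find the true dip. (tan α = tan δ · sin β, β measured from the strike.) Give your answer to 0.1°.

69.7°

The section is 75° from the strike.
tan(true dip) = tan 69° / sin 75° = 2.6970
true dip = arctan 2.6970 = 69.66°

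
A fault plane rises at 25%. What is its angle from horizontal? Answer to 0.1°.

14.0°

tan θ = 25/100 = 0.2500
θ = arctan(0.2500) = 14.04°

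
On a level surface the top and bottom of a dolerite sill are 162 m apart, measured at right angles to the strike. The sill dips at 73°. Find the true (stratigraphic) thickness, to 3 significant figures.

True thickness t = w · sin(dip) = 162 × sin 73°
t = 162 × 0.9563 = 154.921 m

155 m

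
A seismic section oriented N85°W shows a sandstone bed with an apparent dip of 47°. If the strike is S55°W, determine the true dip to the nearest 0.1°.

The section is 40° from the strike.
tan δ = tan α / sin β = tan 47° / sin 40° = 1.0724 / 0.6428 = 1.6683
δ = arctan(1.6683) = 59.06°

59.1°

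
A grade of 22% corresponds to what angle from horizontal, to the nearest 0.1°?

12.4°

tan θ = 22/100 = 0.2200
θ = arctan(0.2200) = 12.41°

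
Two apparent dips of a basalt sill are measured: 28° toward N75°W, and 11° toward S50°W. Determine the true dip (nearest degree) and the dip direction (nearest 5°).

true dip 29°, dip direction 300°

The two traces are lines in the plane: v₁ = (sin 285°·cos 28°, cos 285°·cos 28°, −sin 28°), v₂ = (sin 230°·cos 11°, cos 230°·cos 11°, −sin 11°).
n = v₁ × v₂ = (-0.340, 0.190, 0.710) (taken with n_z > 0).
True dip = arccos(n_z / |n|) = arccos(0.8767) = 28.7°.
The horizontal component of n points toward azimuth atan2(n_x, n_y) = 299°, the dip direction.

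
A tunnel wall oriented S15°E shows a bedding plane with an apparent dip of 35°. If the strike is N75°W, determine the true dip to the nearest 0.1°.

The section is 60° from the strike.
tan(true dip) = tan 35° / sin 60° = 0.8085
δ = arctan(0.8085) = 38.96°

39.0°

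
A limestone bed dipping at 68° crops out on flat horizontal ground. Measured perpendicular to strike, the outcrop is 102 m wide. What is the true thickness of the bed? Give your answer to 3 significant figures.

94.6 m

True thickness t = w · sin(dip) = 102 × sin 68°
t = 102 × 0.9272 = 94.573 m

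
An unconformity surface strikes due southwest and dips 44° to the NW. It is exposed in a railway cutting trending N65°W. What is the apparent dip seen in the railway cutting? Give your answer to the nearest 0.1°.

The section lies 70° from the strike.
tan α = tan 44° × sin 70° = 0.9657 × 0.9397 = 0.9075
α = arctan(0.9075) = 42.22°

42.2°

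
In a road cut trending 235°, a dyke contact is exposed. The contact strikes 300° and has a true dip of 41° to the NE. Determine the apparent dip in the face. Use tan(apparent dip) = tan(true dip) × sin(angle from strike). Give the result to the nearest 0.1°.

The section lies 65° from the strike.
tan α = tan 41° × sin 65° = 0.8693 × 0.9063 = 0.7878
α = arctan(0.7878) = 38.23°

38.2°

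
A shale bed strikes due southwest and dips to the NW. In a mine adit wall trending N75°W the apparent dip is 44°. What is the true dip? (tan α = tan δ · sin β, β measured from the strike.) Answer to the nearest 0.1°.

48.1°

The section is 60° from the strike.
tan(true dip) = tan 44° / sin 60° = 1.1151
δ = arctan(1.1151) = 48.11°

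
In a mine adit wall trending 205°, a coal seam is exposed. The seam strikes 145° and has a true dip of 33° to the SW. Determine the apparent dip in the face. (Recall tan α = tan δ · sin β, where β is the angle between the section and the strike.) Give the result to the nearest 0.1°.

29.4°

The strike is 145° and the section trends 205°; the acute angle between them is β = 60°.
tan α = tan 33° × sin 60° = 0.6494 × 0.8660 = 0.5624
apparent dip = arctan 0.5624 = 29.35°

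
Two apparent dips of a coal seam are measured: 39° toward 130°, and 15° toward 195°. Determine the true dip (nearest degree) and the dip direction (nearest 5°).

true dip 39°, dip direction 125°

The two traces are lines in the plane: v₁ = (sin 130°·cos 39°, cos 130°·cos 39°, −sin 39°), v₂ = (sin 195°·cos 15°, cos 195°·cos 15°, −sin 15°).
Cross product v₁ × v₂ gives the pole to the plane: n ∝ (0.458, -0.311, 0.680).
tan δ = √(n_x²+n_y²)/n_z = 0.554/0.680, so δ = 39.1°.
The horizontal component of n points toward azimuth atan2(n_x, n_y) = 124°, the dip direction.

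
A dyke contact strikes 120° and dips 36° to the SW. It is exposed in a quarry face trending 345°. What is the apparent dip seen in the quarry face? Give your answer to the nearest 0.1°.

27.2°

The section lies 45° from the strike.
tan α = tan 36° × sin 45° = 0.7265 × 0.7071 = 0.5137
α = arctan(0.5137) = 27.19°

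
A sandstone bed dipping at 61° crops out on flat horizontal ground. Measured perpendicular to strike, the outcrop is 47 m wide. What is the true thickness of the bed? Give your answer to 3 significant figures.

41.1 m

True thickness t = w · sin(dip) = 47 × sin 61°
t = 47 × 0.8746 = 41.107 m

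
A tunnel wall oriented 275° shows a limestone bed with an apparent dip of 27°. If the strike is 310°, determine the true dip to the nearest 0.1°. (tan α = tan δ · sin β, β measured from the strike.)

The section is 35° from the strike.
tan(true dip) = tan 27° / sin 35° = 0.8883
δ = arctan(0.8883) = 41.62°

41.6°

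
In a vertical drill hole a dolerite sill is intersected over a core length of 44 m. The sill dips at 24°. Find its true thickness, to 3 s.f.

True thickness t = h · cos(dip) = 44 × cos 24°
t = 44 × 0.9135 = 40.196 m

40.2 m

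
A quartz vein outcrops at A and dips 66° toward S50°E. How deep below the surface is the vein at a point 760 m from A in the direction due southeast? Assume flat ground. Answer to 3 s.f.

1700 m

The hole lies 5° from the dip direction, so the down-dip offset is 760 × cos 5° = 757.11 m.
Depth = down-dip offset × tan(dip) = 757.11 × tan 66° = 757.11 × 2.2460
Depth = 1700.49 m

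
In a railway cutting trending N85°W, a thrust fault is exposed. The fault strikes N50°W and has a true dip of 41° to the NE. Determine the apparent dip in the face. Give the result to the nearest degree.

27°

The section lies 35° from the strike.
tan α = tan 41° × sin 35° = 0.8693 × 0.5736 = 0.4986
apparent dip = arctan 0.4986 = 26.50°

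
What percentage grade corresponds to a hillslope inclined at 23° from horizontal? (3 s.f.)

grade % = 100 × tan 23° = 100 × 0.4245

42.4%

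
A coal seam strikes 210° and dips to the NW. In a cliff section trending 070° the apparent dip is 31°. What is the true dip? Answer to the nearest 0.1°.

43.1°

β = acute angle between strike 210° and section 070° = 40°.
tan(true dip) = tan 31° / sin 40° = 0.9348
true dip = arctan 0.9348 = 43.07°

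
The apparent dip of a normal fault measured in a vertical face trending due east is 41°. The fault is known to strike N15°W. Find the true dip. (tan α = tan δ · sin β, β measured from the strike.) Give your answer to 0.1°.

The section is 75° from the strike.
tan δ = tan α / sin β = tan 41° / sin 75° = 0.8693 / 0.9659 = 0.9000
δ = arctan(0.9000) = 41.99°

42.0°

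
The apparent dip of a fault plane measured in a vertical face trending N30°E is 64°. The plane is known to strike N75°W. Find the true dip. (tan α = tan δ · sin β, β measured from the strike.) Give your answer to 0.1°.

β = acute angle between strike N75°W and section N30°E = 75°.
tan(true dip) = tan 64° / sin 75° = 2.1226
δ = arctan(2.1226) = 64.77°

64.8°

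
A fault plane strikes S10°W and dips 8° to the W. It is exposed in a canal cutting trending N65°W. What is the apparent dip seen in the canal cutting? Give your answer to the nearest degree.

The section lies 75° from the strike.
tan(apparent dip) = tan 8° · sin 75° = 0.1358
α = arctan(0.1358) = 7.73°

8°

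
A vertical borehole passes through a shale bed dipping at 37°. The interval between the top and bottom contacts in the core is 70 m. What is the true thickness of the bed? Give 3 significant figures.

True thickness t = h · cos(dip) = 70 × cos 37°
t = 70 × 0.7986 = 55.904 m

55.9 m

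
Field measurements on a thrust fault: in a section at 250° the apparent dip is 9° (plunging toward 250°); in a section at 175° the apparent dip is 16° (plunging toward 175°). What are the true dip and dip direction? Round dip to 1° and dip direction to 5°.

true dip 17°, dip direction 190°

Represent each trace as a vector plunging at its apparent dip toward its trend (east-north-up frame): v₁ = (-0.928, -0.338, -0.156), v₂ = (0.084, -0.958, -0.276).
The plane normal is n = v₁ × v₂ ∝ (-0.057, -0.269, 0.917).
tan δ = √(n_x²+n_y²)/n_z = 0.275/0.917, so δ = 16.7°.
Dip direction = atan2(-0.057, -0.269) = 192° (azimuth of n's horizontal projection).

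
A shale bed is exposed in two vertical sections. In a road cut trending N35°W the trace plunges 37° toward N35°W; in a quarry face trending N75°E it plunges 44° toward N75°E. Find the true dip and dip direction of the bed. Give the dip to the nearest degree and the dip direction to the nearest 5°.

true dip 56°, dip direction 025°

Each apparent-dip line lies in the plane. As unit vectors (x east, y north, z up), v₁ plunges 37°→N35°W and v₂ plunges 44°→N75°E.
n = v₁ × v₂ = (0.342, 0.736, 0.540) (taken with n_z > 0).
Dip δ = arctan(|n_h|/n_z) = arctan(0.812/0.540) = 56.4°.
The horizontal component of n points toward azimuth atan2(n_x, n_y) = 25°, the dip direction.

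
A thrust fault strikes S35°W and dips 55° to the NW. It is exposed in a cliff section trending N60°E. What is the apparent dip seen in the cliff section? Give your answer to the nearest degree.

31°

Angle between strike (S35°W) and section (N60°E): β = 25°.
tan α = tan 55° × sin 25° = 1.4281 × 0.4226 = 0.6036
α = arctan(0.6036) = 31.11°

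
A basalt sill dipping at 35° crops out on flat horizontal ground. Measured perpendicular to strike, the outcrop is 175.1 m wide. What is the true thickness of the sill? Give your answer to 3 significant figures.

True thickness t = w · sin(dip) = 175.1 × sin 35°
t = 175.1 × 0.5736 = 100.433 m

100 m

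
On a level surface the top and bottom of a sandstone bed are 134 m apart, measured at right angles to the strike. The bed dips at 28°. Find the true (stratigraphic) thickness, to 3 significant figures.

62.9 m

True thickness t = w · sin(dip) = 134 × sin 28°
t = 134 × 0.4695 = 62.909 m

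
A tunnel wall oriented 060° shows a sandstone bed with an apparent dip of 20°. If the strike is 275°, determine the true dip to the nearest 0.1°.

β = acute angle between strike 275° and section 060° = 35°.
tan(true dip) = tan 20° / sin 35° = 0.6346
δ = arctan(0.6346) = 32.40°

32.4°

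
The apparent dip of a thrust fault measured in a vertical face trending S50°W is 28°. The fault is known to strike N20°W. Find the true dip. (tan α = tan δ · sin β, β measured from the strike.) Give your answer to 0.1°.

β = acute angle between strike N20°W and section S50°W = 70°.
tan(true dip) = tan 28° / sin 70° = 0.5658
true dip = arctan 0.5658 = 29.50°

29.5°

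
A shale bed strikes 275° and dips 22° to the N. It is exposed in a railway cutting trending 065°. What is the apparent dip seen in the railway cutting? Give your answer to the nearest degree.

The strike is 275° and the section trends 065°; the acute angle between them is β = 30°.
tan α = tan 22° × sin 30° = 0.4040 × 0.5000 = 0.2020
α = arctan(0.2020) = 11.42°

11°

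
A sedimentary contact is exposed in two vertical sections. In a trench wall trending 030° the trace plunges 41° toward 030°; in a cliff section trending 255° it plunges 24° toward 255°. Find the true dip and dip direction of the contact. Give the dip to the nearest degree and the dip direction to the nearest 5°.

true dip 60°, dip direction 330°

Represent each trace as a vector plunging at its apparent dip toward its trend (east-north-up frame): v₁ = (0.377, 0.654, -0.656), v₂ = (-0.882, -0.236, -0.407).
n = v₁ × v₂ = (-0.421, 0.732, 0.488) (taken with n_z > 0).
tan δ = √(n_x²+n_y²)/n_z = 0.845/0.488, so δ = 60.0°.
Dip direction = azimuth of (n_x, n_y) = atan2(-0.421, 0.732) = 330°.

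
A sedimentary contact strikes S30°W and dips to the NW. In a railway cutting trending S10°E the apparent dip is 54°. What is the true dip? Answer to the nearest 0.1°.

β = acute angle between strike S30°W and section S10°E = 40°.
tan(true dip) = tan 54° / sin 40° = 2.1413
true dip = arctan 2.1413 = 64.97°

65.0°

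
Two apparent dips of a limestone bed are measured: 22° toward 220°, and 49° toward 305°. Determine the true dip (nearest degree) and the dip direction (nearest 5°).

Represent each trace as a vector plunging at its apparent dip toward its trend (east-north-up frame): v₁ = (-0.596, -0.710, -0.375), v₂ = (-0.537, 0.376, -0.755).
Cross product v₁ × v₂ gives the pole to the plane: n ∝ (-0.677, 0.248, 0.606).
tan δ = √(n_x²+n_y²)/n_z = 0.721/0.606, so δ = 50.0°.
Dip direction = azimuth of (n_x, n_y) = atan2(-0.677, 0.248) = 290°.

true dip 50°, dip direction 290°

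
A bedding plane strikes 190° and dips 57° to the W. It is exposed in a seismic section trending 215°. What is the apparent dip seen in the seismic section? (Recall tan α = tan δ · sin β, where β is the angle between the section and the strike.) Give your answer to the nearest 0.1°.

33.1°

The strike is 190° and the section trends 215°; the acute angle between them is β = 25°.
tan(apparent dip) = tan 57° · sin 25° = 0.6508
apparent dip = arctan 0.6508 = 33.06°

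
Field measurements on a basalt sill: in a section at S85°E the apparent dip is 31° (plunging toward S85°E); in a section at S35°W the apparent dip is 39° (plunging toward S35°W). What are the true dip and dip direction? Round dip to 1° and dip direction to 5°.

true dip 55°, dip direction 160°

Represent each trace as a vector plunging at its apparent dip toward its trend (east-north-up frame): v₁ = (0.854, -0.075, -0.515), v₂ = (-0.446, -0.637, -0.629).
The plane normal is n = v₁ × v₂ ∝ (0.281, -0.767, 0.577).
tan δ = √(n_x²+n_y²)/n_z = 0.817/0.577, so δ = 54.8°.
Dip direction = atan2(0.281, -0.767) = 160° (azimuth of n's horizontal projection).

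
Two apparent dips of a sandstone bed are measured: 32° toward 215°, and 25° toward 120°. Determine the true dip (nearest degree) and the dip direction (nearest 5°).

Each apparent-dip line lies in the plane. As unit vectors (x east, y north, z up), v₁ plunges 32°→215° and v₂ plunges 25°→120°.
The plane normal is n = v₁ × v₂ ∝ (0.053, -0.621, 0.766).
True dip = arccos(n_z / |n|) = arccos(0.7753) = 39.2°.
The horizontal component of n points toward azimuth atan2(n_x, n_y) = 175°, the dip direction.

true dip 39°, dip direction 175°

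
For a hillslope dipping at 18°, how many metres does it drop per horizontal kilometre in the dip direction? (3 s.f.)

drop per km = 1000 × tan 18° = 1000 × 0.3249

325 m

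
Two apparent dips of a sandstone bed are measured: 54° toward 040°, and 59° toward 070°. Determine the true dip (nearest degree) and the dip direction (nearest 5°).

true dip 59°, dip direction 075°

The two traces are lines in the plane: v₁ = (sin 40°·cos 54°, cos 40°·cos 54°, −sin 54°), v₂ = (sin 70°·cos 59°, cos 70°·cos 59°, −sin 59°).
The plane normal is n = v₁ × v₂ ∝ (0.243, 0.068, 0.151).
tan δ = √(n_x²+n_y²)/n_z = 0.253/0.151, so δ = 59.1°.
Dip direction = atan2(0.243, 0.068) = 74° (azimuth of n's horizontal projection).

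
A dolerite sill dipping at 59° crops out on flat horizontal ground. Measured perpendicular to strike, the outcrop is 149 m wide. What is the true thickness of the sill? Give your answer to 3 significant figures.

128 m

True thickness t = w · sin(dip) = 149 × sin 59°
t = 149 × 0.8572 = 127.718 m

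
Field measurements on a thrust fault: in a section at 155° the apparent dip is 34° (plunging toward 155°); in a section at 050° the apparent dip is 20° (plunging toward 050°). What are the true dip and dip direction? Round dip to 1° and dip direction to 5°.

true dip 41°, dip direction 115°

The two traces are lines in the plane: v₁ = (sin 155°·cos 34°, cos 155°·cos 34°, −sin 34°), v₂ = (sin 50°·cos 20°, cos 50°·cos 20°, −sin 20°).
n = v₁ × v₂ = (0.595, -0.283, 0.752) (taken with n_z > 0).
tan δ = √(n_x²+n_y²)/n_z = 0.659/0.752, so δ = 41.2°.
Dip direction = azimuth of (n_x, n_y) = atan2(0.595, -0.283) = 115°.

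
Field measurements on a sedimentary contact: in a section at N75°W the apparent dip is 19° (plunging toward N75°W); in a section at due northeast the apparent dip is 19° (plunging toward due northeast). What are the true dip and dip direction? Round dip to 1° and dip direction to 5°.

The two traces are lines in the plane: v₁ = (sin 285°·cos 19°, cos 285°·cos 19°, −sin 19°), v₂ = (sin 45°·cos 19°, cos 45°·cos 19°, −sin 19°).
The plane normal is n = v₁ × v₂ ∝ (-0.138, 0.515, 0.774).
Dip δ = arctan(|n_h|/n_z) = arctan(0.533/0.774) = 34.6°.
Dip direction = atan2(-0.138, 0.515) = 345° (azimuth of n's horizontal projection).

true dip 35°, dip direction 345°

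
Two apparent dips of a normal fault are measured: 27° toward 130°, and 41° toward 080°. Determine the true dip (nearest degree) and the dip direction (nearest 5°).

The two traces are lines in the plane: v₁ = (sin 130°·cos 27°, cos 130°·cos 27°, −sin 27°), v₂ = (sin 80°·cos 41°, cos 80°·cos 41°, −sin 41°).
The plane normal is n = v₁ × v₂ ∝ (0.435, 0.110, 0.515).
Dip δ = arctan(|n_h|/n_z) = arctan(0.449/0.515) = 41.1°.
The horizontal component of n points toward azimuth atan2(n_x, n_y) = 76°, the dip direction.

true dip 41°, dip direction 075°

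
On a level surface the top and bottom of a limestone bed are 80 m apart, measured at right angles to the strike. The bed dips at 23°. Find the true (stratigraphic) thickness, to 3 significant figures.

True thickness t = w · sin(dip) = 80 × sin 23°
t = 80 × 0.3907 = 31.258 m

31.3 m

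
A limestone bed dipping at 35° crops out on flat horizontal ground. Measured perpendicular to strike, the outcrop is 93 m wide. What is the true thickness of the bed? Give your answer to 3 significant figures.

53.3 m

True thickness t = w · sin(dip) = 93 × sin 35°
t = 93 × 0.5736 = 53.343 m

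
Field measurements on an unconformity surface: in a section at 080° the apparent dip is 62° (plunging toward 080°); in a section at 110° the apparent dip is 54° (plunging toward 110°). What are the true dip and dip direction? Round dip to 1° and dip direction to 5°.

The two traces are lines in the plane: v₁ = (sin 80°·cos 62°, cos 80°·cos 62°, −sin 62°), v₂ = (sin 110°·cos 54°, cos 110°·cos 54°, −sin 54°).
n = v₁ × v₂ = (0.243, 0.114, 0.138) (taken with n_z > 0).
tan δ = √(n_x²+n_y²)/n_z = 0.269/0.138, so δ = 62.8°.
Dip direction = azimuth of (n_x, n_y) = atan2(0.243, 0.114) = 65°.

true dip 63°, dip direction 065°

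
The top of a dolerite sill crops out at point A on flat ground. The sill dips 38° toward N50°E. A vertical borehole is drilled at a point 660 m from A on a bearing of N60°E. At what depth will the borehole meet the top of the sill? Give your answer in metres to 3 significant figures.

The hole lies 10° from the dip direction, so the down-dip offset is 660 × cos 10° = 649.97 m.
Depth = down-dip offset × tan(dip) = 649.97 × tan 38° = 649.97 × 0.7813
Depth = 507.81 m

508 m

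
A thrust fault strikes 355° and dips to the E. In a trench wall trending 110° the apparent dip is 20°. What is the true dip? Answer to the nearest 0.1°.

21.9°

β = acute angle between strike 355° and section 110° = 65°.
tan(true dip) = tan 20° / sin 65° = 0.4016
δ = arctan(0.4016) = 21.88°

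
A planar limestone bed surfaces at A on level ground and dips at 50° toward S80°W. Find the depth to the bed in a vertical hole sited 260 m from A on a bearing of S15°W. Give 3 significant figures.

The hole lies 65° from the dip direction, so the down-dip offset is 260 × cos 65° = 109.88 m.
Depth = down-dip offset × tan(dip) = 109.88 × tan 50° = 109.88 × 1.1918
Depth = 130.95 m

131 m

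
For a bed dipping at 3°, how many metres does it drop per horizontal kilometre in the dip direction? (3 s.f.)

drop per km = 1000 × tan 3° = 1000 × 0.0524

52.4 m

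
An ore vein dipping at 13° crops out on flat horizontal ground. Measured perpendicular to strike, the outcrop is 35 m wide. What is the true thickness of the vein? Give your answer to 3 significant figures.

True thickness t = w · sin(dip) = 35 × sin 13°
t = 35 × 0.2250 = 7.873 m

7.87 m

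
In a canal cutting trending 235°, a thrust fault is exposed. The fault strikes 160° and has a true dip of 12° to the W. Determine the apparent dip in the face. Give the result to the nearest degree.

The strike is 160° and the section trends 235°; the acute angle between them is β = 75°.
tan α = tan 12° × sin 75° = 0.2126 × 0.9659 = 0.2053
α = arctan(0.2053) = 11.60°

12°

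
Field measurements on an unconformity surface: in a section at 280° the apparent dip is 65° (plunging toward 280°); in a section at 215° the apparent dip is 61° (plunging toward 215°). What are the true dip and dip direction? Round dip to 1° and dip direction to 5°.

true dip 67°, dip direction 255°

Represent each trace as a vector plunging at its apparent dip toward its trend (east-north-up frame): v₁ = (-0.416, 0.073, -0.906), v₂ = (-0.278, -0.397, -0.875).
n = v₁ × v₂ = (-0.424, -0.112, 0.186) (taken with n_z > 0).
Dip δ = arctan(|n_h|/n_z) = arctan(0.439/0.186) = 67.1°.
Dip direction = atan2(-0.424, -0.112) = 255° (azimuth of n's horizontal projection).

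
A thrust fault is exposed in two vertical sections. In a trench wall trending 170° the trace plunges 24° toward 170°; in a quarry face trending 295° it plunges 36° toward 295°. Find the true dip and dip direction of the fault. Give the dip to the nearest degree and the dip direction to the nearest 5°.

The two traces are lines in the plane: v₁ = (sin 170°·cos 24°, cos 170°·cos 24°, −sin 24°), v₂ = (sin 295°·cos 36°, cos 295°·cos 36°, −sin 36°).
The plane normal is n = v₁ × v₂ ∝ (-0.668, -0.391, 0.605).
tan δ = √(n_x²+n_y²)/n_z = 0.774/0.605, so δ = 52.0°.
Dip direction = atan2(-0.668, -0.391) = 240° (azimuth of n's horizontal projection).

true dip 52°, dip direction 240°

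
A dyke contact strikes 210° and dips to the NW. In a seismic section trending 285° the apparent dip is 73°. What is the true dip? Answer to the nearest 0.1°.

73.5°

The section is 75° from the strike.
tan(true dip) = tan 73° / sin 75° = 3.3862
δ = arctan(3.3862) = 73.55°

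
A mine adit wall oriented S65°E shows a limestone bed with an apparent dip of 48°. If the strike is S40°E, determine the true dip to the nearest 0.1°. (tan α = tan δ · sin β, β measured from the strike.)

69.2°

The section is 25° from the strike.
tan δ = tan α / sin β = tan 48° / sin 25° = 1.1106 / 0.4226 = 2.6279
true dip = arctan 2.6279 = 69.17°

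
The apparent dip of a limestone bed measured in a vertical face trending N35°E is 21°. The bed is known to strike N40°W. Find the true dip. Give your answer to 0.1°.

β = acute angle between strike N40°W and section N35°E = 75°.
tan δ = tan α / sin β = tan 21° / sin 75° = 0.3839 / 0.9659 = 0.3974
δ = arctan(0.3974) = 21.67°

21.7°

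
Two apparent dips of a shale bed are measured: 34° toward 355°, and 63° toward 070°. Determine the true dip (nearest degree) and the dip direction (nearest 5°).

The two traces are lines in the plane: v₁ = (sin 355°·cos 34°, cos 355°·cos 34°, −sin 34°), v₂ = (sin 70°·cos 63°, cos 70°·cos 63°, −sin 63°).
Cross product v₁ × v₂ gives the pole to the plane: n ∝ (0.649, 0.303, 0.364).
Dip δ = arctan(|n_h|/n_z) = arctan(0.716/0.364) = 63.1°.
Dip direction = atan2(0.649, 0.303) = 65° (azimuth of n's horizontal projection).

true dip 63°, dip direction 065°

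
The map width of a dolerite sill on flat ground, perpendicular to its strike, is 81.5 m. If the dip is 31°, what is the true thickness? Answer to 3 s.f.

42.0 m

True thickness t = w · sin(dip) = 81.5 × sin 31°
t = 81.5 × 0.5150 = 41.976 m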